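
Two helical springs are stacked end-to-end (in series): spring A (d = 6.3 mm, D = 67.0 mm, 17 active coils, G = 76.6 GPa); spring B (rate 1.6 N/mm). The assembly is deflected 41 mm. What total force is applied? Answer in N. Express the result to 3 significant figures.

42.5 N

k_A = Gd⁴/(8D³N_a) = (76.6×10³)(6.3⁴)/(8·67.0³·17) = 2.95 N/mm
Series: 1/k_eq = 1/2.95 + 1/1.6 = 0.96398; k_eq = 1.0374 N/mm
F = k_eq·δ = 1.0374·41 = 42.532 N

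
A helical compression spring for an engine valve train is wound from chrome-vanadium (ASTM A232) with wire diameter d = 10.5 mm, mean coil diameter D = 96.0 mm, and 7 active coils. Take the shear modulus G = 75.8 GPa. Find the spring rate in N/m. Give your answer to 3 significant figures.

k = Gd⁴/(8D³N_a) = (75.8×10³ × 10.5⁴) / (8 × 96.0³ × 7)
  = 9.21354e+08 / 4.95452e+07 = 18.596 N/mm = 18596 N/m

18600 N/m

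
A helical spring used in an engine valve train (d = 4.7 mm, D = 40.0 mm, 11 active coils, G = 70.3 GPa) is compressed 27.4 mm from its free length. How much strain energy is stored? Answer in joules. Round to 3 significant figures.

2.29 J

k = Gd⁴/(8D³N_a) = (70.3×10³)(4.7⁴)/(8·40.0³·11) = 6.0909 N/mm
U = ½kδ² = 0.5 × 6.0909 × 27.4² = 2286.4 N·mm = 2.2864 J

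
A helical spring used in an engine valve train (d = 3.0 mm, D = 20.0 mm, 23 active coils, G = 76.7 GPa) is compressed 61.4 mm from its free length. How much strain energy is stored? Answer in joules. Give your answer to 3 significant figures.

7.96 J

k = Gd⁴/(8D³N_a) = (76.7×10³)(3.0⁴)/(8·20.0³·23) = 4.2206 N/mm
U = ½kδ² = 0.5 × 4.2206 × 61.4² = 7955.7 N·mm = 7.9557 J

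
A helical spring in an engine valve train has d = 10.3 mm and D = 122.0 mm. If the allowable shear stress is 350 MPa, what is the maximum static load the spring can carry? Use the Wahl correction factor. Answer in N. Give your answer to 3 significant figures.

C = D/d = 122.0/10.3 = 11.8447
K_W = (4C−1)/(4C−4) + 0.615/C = 46.379/43.379 + 0.0519 = 1.1211
τ_max = K·8FD/(πd³) → F_max = τ_allow·πd³/(8DK)
F_max = 350·π·10.3³/(8·122.0·1.1211) = 1.2015e+06/1094.2 = 1098.1 N

1100 N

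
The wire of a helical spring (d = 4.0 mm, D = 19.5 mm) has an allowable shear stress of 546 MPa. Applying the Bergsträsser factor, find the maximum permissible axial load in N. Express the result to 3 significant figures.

C = D/d = 19.5/4.0 = 4.8750
K_B = (4C+2)/(4C−3) = 21.500/16.500 = 1.3030
τ_max = K·8FD/(πd³) → F_max = τ_allow·πd³/(8DK)
F_max = 546·π·4.0³/(8·19.5·1.3030) = 1.0978e+05/203.27 = 540.06 N

540 N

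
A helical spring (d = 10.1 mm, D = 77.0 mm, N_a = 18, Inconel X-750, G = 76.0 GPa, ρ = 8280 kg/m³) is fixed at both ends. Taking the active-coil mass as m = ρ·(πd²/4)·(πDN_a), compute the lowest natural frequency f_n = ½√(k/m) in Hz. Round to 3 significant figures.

k = Gd⁴/(8D³N_a) = (76.0×10³)(10.1⁴)/(8·77.0³·18) = 12.03 N/mm = 12030 N/m
Wire length L = πDN_a = π·77.0·18 = 4354.2 mm
m = ρ·(πd²/4)·L = 8280 × 80.118×10⁻⁶ m² × 4.3542 m = 2.8885 kg
f_n = ½√(k/m) = 0.5·√(12030/2.8885) = 0.5·√(4164.7) = 32.267 Hz

32.3 Hz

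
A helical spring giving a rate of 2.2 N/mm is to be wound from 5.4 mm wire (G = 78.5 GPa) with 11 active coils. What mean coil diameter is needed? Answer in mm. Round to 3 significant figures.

70.1 mm

D = (Gd⁴/(8N_a·k))^(1/3) = (78.5×10³·5.4⁴/(8·11·2.2))^(1/3)
  = (344778)^(1/3) = 70.1207 mm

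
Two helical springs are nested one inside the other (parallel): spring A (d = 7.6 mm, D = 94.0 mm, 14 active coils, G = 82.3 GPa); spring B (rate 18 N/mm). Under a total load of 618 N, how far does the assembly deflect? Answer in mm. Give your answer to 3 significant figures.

29.5 mm

k_A = Gd⁴/(8D³N_a) = (82.3×10³)(7.6⁴)/(8·94.0³·14) = 2.9516 N/mm
Parallel: k_eq = 2.9516 + 18 = 20.952 N/mm
δ = F/k_eq = 618/20.952 = 29.497 mm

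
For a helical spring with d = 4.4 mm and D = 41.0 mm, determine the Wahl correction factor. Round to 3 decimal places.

1.156

C = D/d = 41.0/4.4 = 9.3182
K_W = (4C−1)/(4C−4) + 0.615/C = 36.273/33.273 + 0.0660 = 1.1562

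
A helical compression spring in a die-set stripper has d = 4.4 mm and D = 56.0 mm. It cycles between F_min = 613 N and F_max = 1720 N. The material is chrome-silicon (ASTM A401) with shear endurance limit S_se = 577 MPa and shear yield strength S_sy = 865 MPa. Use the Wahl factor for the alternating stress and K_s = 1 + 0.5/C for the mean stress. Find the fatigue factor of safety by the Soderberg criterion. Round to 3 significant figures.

0.242

C = D/d = 56.0/4.4 = 12.7273; K_W = (4C−1)/(4C−4)+0.615/C = 1.1123; K_s = 1+0.5/C = 1.0393
F_a = (F_max−F_min)/2 = 553.5 N; F_m = (F_max+F_min)/2 = 1166.5 N
τ_a = K_W·8F_aD/(πd³) = 1.1123 × 926.59 = 1030.6 MPa
τ_m = K_s·8F_mD/(πd³) = 1.0393 × 1952.8 = 2029.5 MPa
Soderberg: 1/n_f = τ_a/S_se + τ_m/S_sy = 1030.6/577 + 2029.5/865 = 1.78618 + 2.34625 = 4.1324
n_f = 1/4.1324 = 0.242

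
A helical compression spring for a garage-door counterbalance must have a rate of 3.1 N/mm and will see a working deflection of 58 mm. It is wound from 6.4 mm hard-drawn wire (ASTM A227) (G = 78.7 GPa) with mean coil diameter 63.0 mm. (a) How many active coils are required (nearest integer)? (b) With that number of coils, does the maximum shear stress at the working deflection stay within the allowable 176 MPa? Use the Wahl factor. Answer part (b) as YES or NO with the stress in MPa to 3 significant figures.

(a) 21 coils; (b) YES, τ_max = 128 MPa

N_a = Gd⁴/(8D³k) = (78.7×10³)(6.4⁴)/(8·63.0³·3.1) = 21.29 → N_a = 21
Actual rate k = Gd⁴/(8D³·21) = 3.1431 N/mm
Working load F = kδ = 3.1431·58 = 182.3 N
C = 63.0/6.4 = 9.8438; K_W = (4C−1)/(4C−4)+0.615/C = 1.1473
τ_max = K_W·8FD/(πd³) = 1.1473·111.57 = 128 MPa
τ_max ≤ 176 MPa → acceptable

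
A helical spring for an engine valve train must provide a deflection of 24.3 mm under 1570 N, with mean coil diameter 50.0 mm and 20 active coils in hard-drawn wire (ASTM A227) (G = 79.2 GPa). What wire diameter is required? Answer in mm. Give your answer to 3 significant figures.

11.3 mm

Required rate k = F/δ = 1570/24.3 = 64.609 N/mm
d = (8D³N_a·k / G)^(1/4) = (8·50.0³·20·64.609 / (79.2×10³))^0.25
  = (16315)^0.25 = 11.3019 mm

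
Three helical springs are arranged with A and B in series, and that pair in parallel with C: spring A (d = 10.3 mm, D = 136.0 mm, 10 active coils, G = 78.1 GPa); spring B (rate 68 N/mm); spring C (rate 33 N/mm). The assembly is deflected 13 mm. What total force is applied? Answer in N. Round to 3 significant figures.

482 N

k_A = Gd⁴/(8D³N_a) = (78.1×10³)(10.3⁴)/(8·136.0³·10) = 4.3681 N/mm
Springs A,B series: k_AB = 1/(1/4.3681+1/68) = 4.1044 N/mm; parallel with C: k_eq = 4.1044+33 = 37.104 N/mm
F = k_eq·δ = 37.104·13 = 482.36 N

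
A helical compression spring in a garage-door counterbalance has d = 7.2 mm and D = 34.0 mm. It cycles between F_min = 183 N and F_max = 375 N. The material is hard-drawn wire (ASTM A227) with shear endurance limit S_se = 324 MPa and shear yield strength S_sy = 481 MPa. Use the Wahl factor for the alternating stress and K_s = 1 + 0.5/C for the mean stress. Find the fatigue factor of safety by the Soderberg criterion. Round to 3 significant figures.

4.16

C = D/d = 34.0/7.2 = 4.7222; K_W = (4C−1)/(4C−4)+0.615/C = 1.3317; K_s = 1+0.5/C = 1.1059
F_a = (F_max−F_min)/2 = 96 N; F_m = (F_max+F_min)/2 = 279 N
τ_a = K_W·8F_aD/(πd³) = 1.3317 × 22.269 = 29.656 MPa
τ_m = K_s·8F_mD/(πd³) = 1.1059 × 64.718 = 71.571 MPa
Soderberg: 1/n_f = τ_a/S_se + τ_m/S_sy = 29.656/324 + 71.571/481 = 0.09153 + 0.14880 = 0.24033
n_f = 1/0.24033 = 4.161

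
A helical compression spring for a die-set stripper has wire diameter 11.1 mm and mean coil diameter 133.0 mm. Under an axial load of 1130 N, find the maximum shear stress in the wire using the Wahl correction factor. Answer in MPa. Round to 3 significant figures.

313 MPa

Spring index C = D/d = 133.0/11.1 = 11.9820
K_W = (4C−1)/(4C−4) + 0.615/C = 46.928/43.928 + 0.0513 = 1.1196
τ₀ = 8FD/(πd³) = 8·1130·133.0/(π·11.1³) = 1.20232e+06/4296.5 = 279.83 MPa
τ_max = K·τ₀ = 1.1196 × 279.83 = 313.31 MPa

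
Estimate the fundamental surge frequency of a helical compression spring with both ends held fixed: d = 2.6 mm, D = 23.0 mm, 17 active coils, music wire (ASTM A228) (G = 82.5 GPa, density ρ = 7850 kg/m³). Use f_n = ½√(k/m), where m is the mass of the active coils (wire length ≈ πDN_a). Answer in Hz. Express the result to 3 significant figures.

k = Gd⁴/(8D³N_a) = (82.5×10³)(2.6⁴)/(8·23.0³·17) = 2.2784 N/mm = 2278.4 N/m
Wire length L = πDN_a = π·23.0·17 = 1228.4 mm
m = ρ·(πd²/4)·L = 7850 × 5.3093×10⁻⁶ m² × 1.2284 m = 0.051196 kg
f_n = ½√(k/m) = 0.5·√(2278.4/0.051196) = 0.5·√(44503) = 105.48 Hz

105 Hz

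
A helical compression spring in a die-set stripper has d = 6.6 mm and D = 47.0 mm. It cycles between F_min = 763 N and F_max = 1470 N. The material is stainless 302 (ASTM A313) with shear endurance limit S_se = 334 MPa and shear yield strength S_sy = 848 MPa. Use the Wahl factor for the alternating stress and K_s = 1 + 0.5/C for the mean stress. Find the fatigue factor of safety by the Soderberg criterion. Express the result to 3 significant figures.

C = D/d = 47.0/6.6 = 7.1212; K_W = (4C−1)/(4C−4)+0.615/C = 1.2089; K_s = 1+0.5/C = 1.0702
F_a = (F_max−F_min)/2 = 353.5 N; F_m = (F_max+F_min)/2 = 1116.5 N
τ_a = K_W·8F_aD/(πd³) = 1.2089 × 147.16 = 177.9 MPa
τ_m = K_s·8F_mD/(πd³) = 1.0702 × 464.8 = 497.43 MPa
Soderberg: 1/n_f = τ_a/S_se + τ_m/S_sy = 177.9/334 + 497.43/848 = 0.53264 + 0.58660 = 1.1192
n_f = 1/1.1192 = 0.8935

0.893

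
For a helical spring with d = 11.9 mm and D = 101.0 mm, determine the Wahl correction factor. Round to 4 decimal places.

C = D/d = 101.0/11.9 = 8.4874
K_W = (4C−1)/(4C−4) + 0.615/C = 32.950/29.950 + 0.0725 = 1.1726

1.1726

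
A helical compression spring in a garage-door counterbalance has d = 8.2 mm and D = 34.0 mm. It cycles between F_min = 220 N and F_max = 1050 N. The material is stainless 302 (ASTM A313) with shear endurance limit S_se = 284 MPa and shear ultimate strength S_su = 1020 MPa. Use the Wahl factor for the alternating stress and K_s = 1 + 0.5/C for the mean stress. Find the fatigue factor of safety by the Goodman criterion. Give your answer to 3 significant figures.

2.34

C = D/d = 34.0/8.2 = 4.1463; K_W = (4C−1)/(4C−4)+0.615/C = 1.3867; K_s = 1+0.5/C = 1.1206
F_a = (F_max−F_min)/2 = 415 N; F_m = (F_max+F_min)/2 = 635 N
τ_a = K_W·8F_aD/(πd³) = 1.3867 × 65.167 = 90.366 MPa
τ_m = K_s·8F_mD/(πd³) = 1.1206 × 99.713 = 111.74 MPa
Goodman: 1/n_f = τ_a/S_se + τ_m/S_su = 90.366/284 + 111.74/1020 = 0.31819 + 0.10955 = 0.42774
n_f = 1/0.42774 = 2.338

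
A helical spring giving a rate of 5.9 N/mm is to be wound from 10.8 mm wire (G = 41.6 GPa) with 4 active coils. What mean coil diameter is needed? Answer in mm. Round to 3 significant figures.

144 mm

D = (Gd⁴/(8N_a·k))^(1/3) = (41.6×10³·10.8⁴/(8·4·5.9))^(1/3)
  = (2.99769e+06)^(1/3) = 144.1879 mm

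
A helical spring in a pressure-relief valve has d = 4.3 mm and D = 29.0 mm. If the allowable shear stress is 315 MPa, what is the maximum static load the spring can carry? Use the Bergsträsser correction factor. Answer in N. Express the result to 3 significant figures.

C = D/d = 29.0/4.3 = 6.7442
K_B = (4C+2)/(4C−3) = 28.977/23.977 = 1.2085
τ_max = K·8FD/(πd³) → F_max = τ_allow·πd³/(8DK)
F_max = 315·π·4.3³/(8·29.0·1.2085) = 78680/280.38 = 280.62 N

281 N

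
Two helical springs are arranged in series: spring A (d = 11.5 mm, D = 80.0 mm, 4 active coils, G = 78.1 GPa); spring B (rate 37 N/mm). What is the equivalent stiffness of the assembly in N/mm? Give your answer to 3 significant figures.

25.6 N/mm

k_A = Gd⁴/(8D³N_a) = (78.1×10³)(11.5⁴)/(8·80.0³·4) = 83.372 N/mm
Series: 1/k_eq = 1/83.372 + 1/37 = 0.039021; k_eq = 25.627 N/mm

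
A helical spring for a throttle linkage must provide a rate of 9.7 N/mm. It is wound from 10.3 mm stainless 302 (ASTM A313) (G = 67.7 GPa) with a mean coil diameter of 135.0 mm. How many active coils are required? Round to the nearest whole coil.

4

N_a = Gd⁴/(8D³k) = (67.7×10³ × 10.3⁴)/(8 × 135.0³ × 9.7)
    = 7.61969e+08 / 1.90925e+08 = 3.991 → 4 coils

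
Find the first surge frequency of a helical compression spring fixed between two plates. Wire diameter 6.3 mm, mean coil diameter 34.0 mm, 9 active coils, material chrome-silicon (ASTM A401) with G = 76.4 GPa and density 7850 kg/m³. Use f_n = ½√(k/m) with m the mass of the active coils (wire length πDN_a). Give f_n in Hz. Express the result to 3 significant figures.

213 Hz

k = Gd⁴/(8D³N_a) = (76.4×10³)(6.3⁴)/(8·34.0³·9) = 42.529 N/mm = 42529 N/m
Wire length L = πDN_a = π·34.0·9 = 961.33 mm
m = ρ·(πd²/4)·L = 7850 × 31.172×10⁻⁶ m² × 0.96133 m = 0.23524 kg
f_n = ½√(k/m) = 0.5·√(42529/0.23524) = 0.5·√(1.8079e+05) = 212.6 Hz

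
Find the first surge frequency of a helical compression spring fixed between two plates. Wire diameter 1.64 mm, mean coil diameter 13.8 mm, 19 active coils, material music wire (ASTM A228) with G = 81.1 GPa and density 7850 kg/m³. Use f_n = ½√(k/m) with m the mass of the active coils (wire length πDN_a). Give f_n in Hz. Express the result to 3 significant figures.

164 Hz

k = Gd⁴/(8D³N_a) = (81.1×10³)(1.64⁴)/(8·13.8³·19) = 1.4686 N/mm = 1468.6 N/m
Wire length L = πDN_a = π·13.8·19 = 823.73 mm
m = ρ·(πd²/4)·L = 7850 × 2.1124×10⁻⁶ m² × 0.82373 m = 0.013659 kg
f_n = ½√(k/m) = 0.5·√(1468.6/0.013659) = 0.5·√(1.0752e+05) = 163.95 Hz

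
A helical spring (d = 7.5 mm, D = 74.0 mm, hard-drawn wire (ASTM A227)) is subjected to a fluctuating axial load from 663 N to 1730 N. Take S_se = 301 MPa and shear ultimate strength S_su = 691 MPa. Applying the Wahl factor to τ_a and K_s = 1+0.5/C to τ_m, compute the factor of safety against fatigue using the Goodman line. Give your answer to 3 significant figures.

0.581

C = D/d = 74.0/7.5 = 9.8667; K_W = (4C−1)/(4C−4)+0.615/C = 1.1469; K_s = 1+0.5/C = 1.0507
F_a = (F_max−F_min)/2 = 533.5 N; F_m = (F_max+F_min)/2 = 1196.5 N
τ_a = K_W·8F_aD/(πd³) = 1.1469 × 238.3 = 273.31 MPa
τ_m = K_s·8F_mD/(πd³) = 1.0507 × 534.44 = 561.53 MPa
Goodman: 1/n_f = τ_a/S_se + τ_m/S_su = 273.31/301 + 561.53/691 = 0.90800 + 0.81263 = 1.7206
n_f = 1/1.7206 = 0.5812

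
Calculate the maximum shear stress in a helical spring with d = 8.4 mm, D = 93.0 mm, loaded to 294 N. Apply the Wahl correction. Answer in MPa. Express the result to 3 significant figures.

Spring index C = D/d = 93.0/8.4 = 11.0714
K_W = (4C−1)/(4C−4) + 0.615/C = 43.286/40.286 + 0.0555 = 1.1300
τ₀ = 8FD/(πd³) = 8·294·93.0/(π·8.4³) = 218736/1862 = 117.47 MPa
τ_max = K·τ₀ = 1.1300 × 117.47 = 132.74 MPa

133 MPa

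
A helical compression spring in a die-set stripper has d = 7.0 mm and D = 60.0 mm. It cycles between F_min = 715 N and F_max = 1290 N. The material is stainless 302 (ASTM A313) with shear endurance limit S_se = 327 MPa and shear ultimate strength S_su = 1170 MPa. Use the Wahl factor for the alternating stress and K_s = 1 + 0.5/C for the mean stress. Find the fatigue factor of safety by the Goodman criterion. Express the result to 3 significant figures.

1.16

C = D/d = 60.0/7.0 = 8.5714; K_W = (4C−1)/(4C−4)+0.615/C = 1.1708; K_s = 1+0.5/C = 1.0583
F_a = (F_max−F_min)/2 = 287.5 N; F_m = (F_max+F_min)/2 = 1002.5 N
τ_a = K_W·8F_aD/(πd³) = 1.1708 × 128.07 = 149.94 MPa
τ_m = K_s·8F_mD/(πd³) = 1.0583 × 446.56 = 472.61 MPa
Goodman: 1/n_f = τ_a/S_se + τ_m/S_su = 149.94/327 + 472.61/1170 = 0.45854 + 0.40394 = 0.86248
n_f = 1/0.86248 = 1.159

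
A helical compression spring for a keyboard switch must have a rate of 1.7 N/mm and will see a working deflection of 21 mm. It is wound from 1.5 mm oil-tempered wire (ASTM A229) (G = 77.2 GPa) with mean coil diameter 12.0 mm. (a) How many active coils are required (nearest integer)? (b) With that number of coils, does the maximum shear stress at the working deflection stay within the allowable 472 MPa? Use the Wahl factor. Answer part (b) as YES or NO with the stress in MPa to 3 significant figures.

(a) 17 coils; (b) YES, τ_max = 374 MPa

N_a = Gd⁴/(8D³k) = (77.2×10³)(1.5⁴)/(8·12.0³·1.7) = 16.63 → N_a = 17
Actual rate k = Gd⁴/(8D³·17) = 1.663 N/mm
Working load F = kδ = 1.663·21 = 34.924 N
C = 12.0/1.5 = 8.0000; K_W = (4C−1)/(4C−4)+0.615/C = 1.1840
τ_max = K_W·8FD/(πd³) = 1.1840·316.2 = 374.39 MPa
τ_max ≤ 472 MPa → acceptable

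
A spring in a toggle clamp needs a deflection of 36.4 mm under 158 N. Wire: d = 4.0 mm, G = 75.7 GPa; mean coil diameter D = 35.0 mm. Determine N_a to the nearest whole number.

13

Required rate k = F/δ = 158/36.4 = 4.3407 N/mm
N_a = Gd⁴/(8D³k) = (75.7×10³ × 4.0⁴)/(8 × 35.0³ × 4.3407)
    = 1.93792e+07 / 1.48885e+06 = 13.02 → 13 coils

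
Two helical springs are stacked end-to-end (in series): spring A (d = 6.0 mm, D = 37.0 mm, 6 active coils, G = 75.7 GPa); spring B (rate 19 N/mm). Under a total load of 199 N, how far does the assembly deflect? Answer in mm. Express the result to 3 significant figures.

15.4 mm

k_A = Gd⁴/(8D³N_a) = (75.7×10³)(6.0⁴)/(8·37.0³·6) = 40.351 N/mm
Series: 1/k_eq = 1/40.351 + 1/19 = 0.077414; k_eq = 12.918 N/mm
δ = F/k_eq = 199/12.918 = 15.405 mm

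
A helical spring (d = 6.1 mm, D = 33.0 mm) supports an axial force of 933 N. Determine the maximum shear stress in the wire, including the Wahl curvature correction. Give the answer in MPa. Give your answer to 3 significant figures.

Spring index C = D/d = 33.0/6.1 = 5.4098
K_W = (4C−1)/(4C−4) + 0.615/C = 20.639/17.639 + 0.1137 = 1.2838
τ₀ = 8FD/(πd³) = 8·933·33.0/(π·6.1³) = 246312/713.08 = 345.42 MPa
τ_max = K·τ₀ = 1.2838 × 345.42 = 443.43 MPa

443 MPa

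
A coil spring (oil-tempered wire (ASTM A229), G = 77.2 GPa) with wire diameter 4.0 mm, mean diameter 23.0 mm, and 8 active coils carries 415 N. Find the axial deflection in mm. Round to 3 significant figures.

16.4 mm

k = Gd⁴/(8D³N_a) = (77.2×10³)(4.0⁴)/(8·23.0³·8) = 25.38 N/mm
δ = F/k = 415 / 25.38 = 16.351 mm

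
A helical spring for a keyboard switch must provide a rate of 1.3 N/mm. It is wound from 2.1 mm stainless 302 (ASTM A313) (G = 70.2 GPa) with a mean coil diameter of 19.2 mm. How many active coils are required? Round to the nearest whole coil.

N_a = Gd⁴/(8D³k) = (70.2×10³ × 2.1⁴)/(8 × 19.2³ × 1.3)
    = 1.36526e+06 / 73610 = 18.55 → 19 coils

19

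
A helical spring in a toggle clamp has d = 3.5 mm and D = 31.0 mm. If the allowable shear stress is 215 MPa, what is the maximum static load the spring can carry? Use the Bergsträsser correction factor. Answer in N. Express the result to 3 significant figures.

C = D/d = 31.0/3.5 = 8.8571
K_B = (4C+2)/(4C−3) = 37.429/32.429 = 1.1542
τ_max = K·8FD/(πd³) → F_max = τ_allow·πd³/(8DK)
F_max = 215·π·3.5³/(8·31.0·1.1542) = 28960/286.24 = 101.17 N

101 N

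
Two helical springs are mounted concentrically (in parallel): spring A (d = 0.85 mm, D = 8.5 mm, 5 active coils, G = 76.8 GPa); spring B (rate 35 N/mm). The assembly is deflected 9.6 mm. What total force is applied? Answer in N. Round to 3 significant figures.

352 N

k_A = Gd⁴/(8D³N_a) = (76.8×10³)(0.85⁴)/(8·8.5³·5) = 1.632 N/mm
Parallel: k_eq = 1.632 + 35 = 36.632 N/mm
F = k_eq·δ = 36.632·9.6 = 351.67 N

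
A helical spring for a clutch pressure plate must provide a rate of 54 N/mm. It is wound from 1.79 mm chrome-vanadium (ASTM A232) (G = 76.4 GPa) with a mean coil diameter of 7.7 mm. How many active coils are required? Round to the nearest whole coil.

N_a = Gd⁴/(8D³k) = (76.4×10³ × 1.79⁴)/(8 × 7.7³ × 54)
    = 784342 / 197222 = 3.977 → 4 coils

4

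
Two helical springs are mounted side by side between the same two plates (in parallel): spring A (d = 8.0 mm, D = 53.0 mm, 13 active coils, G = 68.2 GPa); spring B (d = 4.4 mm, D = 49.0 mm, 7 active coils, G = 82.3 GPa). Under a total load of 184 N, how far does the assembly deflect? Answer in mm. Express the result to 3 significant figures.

8.10 mm

k_A = Gd⁴/(8D³N_a) = (68.2×10³)(8.0⁴)/(8·53.0³·13) = 18.042 N/mm
k_B = Gd⁴/(8D³N_a) = (82.3×10³)(4.4⁴)/(8·49.0³·7) = 4.682 N/mm
Parallel: k_eq = 18.042 + 4.682 = 22.724 N/mm
δ = F/k_eq = 184/22.724 = 8.0972 mm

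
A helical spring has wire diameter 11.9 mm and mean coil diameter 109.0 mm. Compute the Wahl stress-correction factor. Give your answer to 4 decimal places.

C = D/d = 109.0/11.9 = 9.1597
K_W = (4C−1)/(4C−4) + 0.615/C = 35.639/32.639 + 0.0671 = 1.1591

1.1591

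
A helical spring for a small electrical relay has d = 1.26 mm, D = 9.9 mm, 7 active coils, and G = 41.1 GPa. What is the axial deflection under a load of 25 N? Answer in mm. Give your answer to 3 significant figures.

13.1 mm

k = Gd⁴/(8D³N_a) = (41.1×10³)(1.26⁴)/(8·9.9³·7) = 1.9065 N/mm
δ = F/k = 25 / 1.9065 = 13.113 mm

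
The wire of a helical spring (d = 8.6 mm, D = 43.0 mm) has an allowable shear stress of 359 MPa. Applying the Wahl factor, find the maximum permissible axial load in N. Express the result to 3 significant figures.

C = D/d = 43.0/8.6 = 5.0000
K_W = (4C−1)/(4C−4) + 0.615/C = 19.000/16.000 + 0.1230 = 1.3105
τ_max = K·8FD/(πd³) → F_max = τ_allow·πd³/(8DK)
F_max = 359·π·8.6³/(8·43.0·1.3105) = 7.1736e+05/450.81 = 1591.3 N

1590 N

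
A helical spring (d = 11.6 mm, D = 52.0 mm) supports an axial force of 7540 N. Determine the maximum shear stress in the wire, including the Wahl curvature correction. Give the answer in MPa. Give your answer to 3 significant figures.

Spring index C = D/d = 52.0/11.6 = 4.4828
K_W = (4C−1)/(4C−4) + 0.615/C = 16.931/13.931 + 0.1372 = 1.3525
τ₀ = 8FD/(πd³) = 8·7540·52.0/(π·11.6³) = 3.13664e+06/4903.7 = 639.65 MPa
τ_max = K·τ₀ = 1.3525 × 639.65 = 865.15 MPa

865 MPa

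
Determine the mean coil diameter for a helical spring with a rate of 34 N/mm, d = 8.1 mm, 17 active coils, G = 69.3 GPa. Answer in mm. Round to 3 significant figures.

D = (Gd⁴/(8N_a·k))^(1/3) = (69.3×10³·8.1⁴/(8·17·34))^(1/3)
  = (64514.2)^(1/3) = 40.1068 mm

40.1 mm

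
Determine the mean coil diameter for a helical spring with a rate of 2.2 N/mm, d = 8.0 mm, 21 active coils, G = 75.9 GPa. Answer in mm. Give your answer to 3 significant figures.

94.4 mm

D = (Gd⁴/(8N_a·k))^(1/3) = (75.9×10³·8.0⁴/(8·21·2.2))^(1/3)
  = (841143)^(1/3) = 94.3967 mm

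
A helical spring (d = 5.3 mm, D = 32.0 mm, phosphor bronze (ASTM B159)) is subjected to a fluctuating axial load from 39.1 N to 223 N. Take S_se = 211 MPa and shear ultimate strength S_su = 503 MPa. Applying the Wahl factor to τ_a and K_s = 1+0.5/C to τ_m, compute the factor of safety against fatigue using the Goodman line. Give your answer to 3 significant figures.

C = D/d = 32.0/5.3 = 6.0377; K_W = (4C−1)/(4C−4)+0.615/C = 1.2507; K_s = 1+0.5/C = 1.0828
F_a = (F_max−F_min)/2 = 91.95 N; F_m = (F_max+F_min)/2 = 131.05 N
τ_a = K_W·8F_aD/(πd³) = 1.2507 × 50.329 = 62.948 MPa
τ_m = K_s·8F_mD/(πd³) = 1.0828 × 71.73 = 77.67 MPa
Goodman: 1/n_f = τ_a/S_se + τ_m/S_su = 62.948/211 + 77.67/503 = 0.29833 + 0.15441 = 0.45274
n_f = 1/0.45274 = 2.209

2.21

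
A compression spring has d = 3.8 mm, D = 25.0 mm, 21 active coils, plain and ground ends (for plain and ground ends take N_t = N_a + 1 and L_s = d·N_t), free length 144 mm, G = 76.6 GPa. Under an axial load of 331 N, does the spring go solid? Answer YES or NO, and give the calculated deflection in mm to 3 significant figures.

k = Gd⁴/(8D³N_a) = (76.6×10³)(3.8⁴)/(8·25.0³·21) = 6.0846 N/mm
N_t = 22; L_s = 3.8·22 = 83.6 mm; δ_solid = L₀ − L_s = 144 − 83.6 = 60.4 mm
δ = F/k = 331/6.0846 = 54.399 mm
δ < δ_solid → spring does not go solid

NO, δ = 54.4 mm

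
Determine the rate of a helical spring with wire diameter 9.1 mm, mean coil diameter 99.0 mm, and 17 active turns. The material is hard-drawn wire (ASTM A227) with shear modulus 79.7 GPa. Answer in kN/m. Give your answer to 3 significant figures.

4.14 kN/m

k = Gd⁴/(8D³N_a) = (79.7×10³ × 9.1⁴) / (8 × 99.0³ × 17)
  = 5.46542e+08 / 1.31961e+08 = 4.1417 N/mm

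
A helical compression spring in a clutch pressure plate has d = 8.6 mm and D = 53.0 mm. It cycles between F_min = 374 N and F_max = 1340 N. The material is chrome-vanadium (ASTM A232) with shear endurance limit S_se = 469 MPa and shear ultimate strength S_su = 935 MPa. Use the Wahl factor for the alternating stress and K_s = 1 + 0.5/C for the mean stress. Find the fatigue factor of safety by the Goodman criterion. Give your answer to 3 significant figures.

C = D/d = 53.0/8.6 = 6.1628; K_W = (4C−1)/(4C−4)+0.615/C = 1.2451; K_s = 1+0.5/C = 1.0811
F_a = (F_max−F_min)/2 = 483 N; F_m = (F_max+F_min)/2 = 857 N
τ_a = K_W·8F_aD/(πd³) = 1.2451 × 102.49 = 127.6 MPa
τ_m = K_s·8F_mD/(πd³) = 1.0811 × 181.85 = 196.6 MPa
Goodman: 1/n_f = τ_a/S_se + τ_m/S_su = 127.6/469 + 196.6/935 = 0.27207 + 0.21027 = 0.48234
n_f = 1/0.48234 = 2.073

2.07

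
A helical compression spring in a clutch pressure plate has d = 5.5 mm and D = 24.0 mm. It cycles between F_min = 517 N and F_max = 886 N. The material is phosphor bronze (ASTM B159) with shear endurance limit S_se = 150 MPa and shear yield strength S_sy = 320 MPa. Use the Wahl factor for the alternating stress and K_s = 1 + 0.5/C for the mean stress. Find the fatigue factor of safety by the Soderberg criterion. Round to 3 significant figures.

C = D/d = 24.0/5.5 = 4.3636; K_W = (4C−1)/(4C−4)+0.615/C = 1.3639; K_s = 1+0.5/C = 1.1146
F_a = (F_max−F_min)/2 = 184.5 N; F_m = (F_max+F_min)/2 = 701.5 N
τ_a = K_W·8F_aD/(πd³) = 1.3639 × 67.773 = 92.437 MPa
τ_m = K_s·8F_mD/(πd³) = 1.1146 × 257.69 = 287.21 MPa
Soderberg: 1/n_f = τ_a/S_se + τ_m/S_sy = 92.437/150 + 287.21/320 = 0.61625 + 0.89754 = 1.5138
n_f = 1/1.5138 = 0.6606

0.661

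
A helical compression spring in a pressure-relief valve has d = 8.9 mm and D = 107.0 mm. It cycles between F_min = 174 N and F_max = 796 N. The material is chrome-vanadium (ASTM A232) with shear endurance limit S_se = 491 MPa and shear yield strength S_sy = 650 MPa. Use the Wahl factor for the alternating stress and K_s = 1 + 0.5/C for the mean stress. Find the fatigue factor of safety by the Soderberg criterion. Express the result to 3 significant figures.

C = D/d = 107.0/8.9 = 12.0225; K_W = (4C−1)/(4C−4)+0.615/C = 1.1192; K_s = 1+0.5/C = 1.0416
F_a = (F_max−F_min)/2 = 311 N; F_m = (F_max+F_min)/2 = 485 N
τ_a = K_W·8F_aD/(πd³) = 1.1192 × 120.2 = 134.53 MPa
τ_m = K_s·8F_mD/(πd³) = 1.0416 × 187.45 = 195.25 MPa
Soderberg: 1/n_f = τ_a/S_se + τ_m/S_sy = 134.53/491 + 195.25/650 = 0.27399 + 0.30039 = 0.57438
n_f = 1/0.57438 = 1.741

1.74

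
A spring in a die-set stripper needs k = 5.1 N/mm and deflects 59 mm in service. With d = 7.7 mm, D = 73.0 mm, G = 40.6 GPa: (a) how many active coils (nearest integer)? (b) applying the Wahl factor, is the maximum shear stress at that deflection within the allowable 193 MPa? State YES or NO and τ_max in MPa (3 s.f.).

N_a = Gd⁴/(8D³k) = (40.6×10³)(7.7⁴)/(8·73.0³·5.1) = 8.992 → N_a = 9
Actual rate k = Gd⁴/(8D³·9) = 5.0955 N/mm
Working load F = kδ = 5.0955·59 = 300.64 N
C = 73.0/7.7 = 9.4805; K_W = (4C−1)/(4C−4)+0.615/C = 1.1533
τ_max = K_W·8FD/(πd³) = 1.1533·122.41 = 141.18 MPa
τ_max ≤ 193 MPa → acceptable

(a) 9 coils; (b) YES, τ_max = 141 MPa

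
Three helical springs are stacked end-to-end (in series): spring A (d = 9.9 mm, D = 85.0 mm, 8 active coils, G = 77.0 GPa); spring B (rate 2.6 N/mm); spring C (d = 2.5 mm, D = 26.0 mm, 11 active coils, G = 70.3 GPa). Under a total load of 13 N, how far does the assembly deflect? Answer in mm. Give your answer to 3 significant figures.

13.0 mm

k_A = Gd⁴/(8D³N_a) = (77.0×10³)(9.9⁴)/(8·85.0³·8) = 18.819 N/mm
k_C = Gd⁴/(8D³N_a) = (70.3×10³)(2.5⁴)/(8·26.0³·11) = 1.7755 N/mm
Series: 1/k_eq = 1/18.819 + 1/2.6 + 1/1.7755 = 1.001; k_eq = 0.99902 N/mm
δ = F/k_eq = 13/0.99902 = 13.013 mm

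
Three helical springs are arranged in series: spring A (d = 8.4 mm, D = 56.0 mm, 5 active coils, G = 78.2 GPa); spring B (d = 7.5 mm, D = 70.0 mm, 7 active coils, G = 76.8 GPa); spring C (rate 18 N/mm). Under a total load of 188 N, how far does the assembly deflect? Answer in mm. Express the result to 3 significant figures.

28.7 mm

k_A = Gd⁴/(8D³N_a) = (78.2×10³)(8.4⁴)/(8·56.0³·5) = 55.424 N/mm
k_B = Gd⁴/(8D³N_a) = (76.8×10³)(7.5⁴)/(8·70.0³·7) = 12.651 N/mm
Series: 1/k_eq = 1/55.424 + 1/12.651 + 1/18 = 0.15264; k_eq = 6.5512 N/mm
δ = F/k_eq = 188/6.5512 = 28.697 mm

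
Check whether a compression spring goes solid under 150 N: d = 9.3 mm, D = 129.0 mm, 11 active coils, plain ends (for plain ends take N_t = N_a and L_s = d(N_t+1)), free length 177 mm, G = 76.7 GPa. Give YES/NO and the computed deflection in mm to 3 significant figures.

k = Gd⁴/(8D³N_a) = (76.7×10³)(9.3⁴)/(8·129.0³·11) = 3.0372 N/mm
N_t = 11; L_s = 9.3·12 = 111.6 mm; δ_solid = L₀ − L_s = 177 − 111.6 = 65.4 mm
δ = F/k = 150/3.0372 = 49.387 mm
δ < δ_solid → spring does not go solid

NO, δ = 49.4 mm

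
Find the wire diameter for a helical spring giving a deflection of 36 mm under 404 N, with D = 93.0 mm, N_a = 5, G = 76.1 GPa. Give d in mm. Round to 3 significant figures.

Required rate k = F/δ = 404/36 = 11.222 N/mm
d = (8D³N_a·k / G)^(1/4) = (8·93.0³·5·11.222 / (76.1×10³))^0.25
  = (4744.6)^0.25 = 8.2995 mm

8.30 mm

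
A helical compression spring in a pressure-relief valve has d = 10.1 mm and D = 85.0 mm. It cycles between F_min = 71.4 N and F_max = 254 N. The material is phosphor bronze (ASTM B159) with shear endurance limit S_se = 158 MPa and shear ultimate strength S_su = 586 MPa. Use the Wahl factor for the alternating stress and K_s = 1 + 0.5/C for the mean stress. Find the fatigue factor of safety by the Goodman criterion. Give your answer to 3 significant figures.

C = D/d = 85.0/10.1 = 8.4158; K_W = (4C−1)/(4C−4)+0.615/C = 1.1742; K_s = 1+0.5/C = 1.0594
F_a = (F_max−F_min)/2 = 91.3 N; F_m = (F_max+F_min)/2 = 162.7 N
τ_a = K_W·8F_aD/(πd³) = 1.1742 × 19.181 = 22.522 MPa
τ_m = K_s·8F_mD/(πd³) = 1.0594 × 34.181 = 36.212 MPa
Goodman: 1/n_f = τ_a/S_se + τ_m/S_su = 22.522/158 + 36.212/586 = 0.14255 + 0.06179 = 0.20434
n_f = 1/0.20434 = 4.894

4.89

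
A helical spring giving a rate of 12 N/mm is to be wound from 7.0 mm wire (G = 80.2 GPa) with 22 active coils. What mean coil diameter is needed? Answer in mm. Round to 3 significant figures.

D = (Gd⁴/(8N_a·k))^(1/3) = (80.2×10³·7.0⁴/(8·22·12))^(1/3)
  = (91174.3)^(1/3) = 45.0081 mm

45.0 mm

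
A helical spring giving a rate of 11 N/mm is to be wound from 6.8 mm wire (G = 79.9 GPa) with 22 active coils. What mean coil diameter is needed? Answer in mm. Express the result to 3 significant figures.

44.5 mm

D = (Gd⁴/(8N_a·k))^(1/3) = (79.9×10³·6.8⁴/(8·22·11))^(1/3)
  = (88242.4)^(1/3) = 44.5204 mm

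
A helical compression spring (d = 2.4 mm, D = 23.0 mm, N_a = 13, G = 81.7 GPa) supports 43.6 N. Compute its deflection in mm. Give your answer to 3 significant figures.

20.4 mm

k = Gd⁴/(8D³N_a) = (81.7×10³)(2.4⁴)/(8·23.0³·13) = 2.1422 N/mm
δ = F/k = 43.6 / 2.1422 = 20.353 mm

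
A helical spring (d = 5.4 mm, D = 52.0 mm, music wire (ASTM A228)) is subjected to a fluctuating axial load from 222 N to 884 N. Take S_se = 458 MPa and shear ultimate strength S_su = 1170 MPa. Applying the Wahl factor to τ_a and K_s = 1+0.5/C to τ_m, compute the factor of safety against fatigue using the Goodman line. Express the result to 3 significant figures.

C = D/d = 52.0/5.4 = 9.6296; K_W = (4C−1)/(4C−4)+0.615/C = 1.1508; K_s = 1+0.5/C = 1.0519
F_a = (F_max−F_min)/2 = 331 N; F_m = (F_max+F_min)/2 = 553 N
τ_a = K_W·8F_aD/(πd³) = 1.1508 × 278.35 = 320.32 MPa
τ_m = K_s·8F_mD/(πd³) = 1.0519 × 465.04 = 489.18 MPa
Goodman: 1/n_f = τ_a/S_se + τ_m/S_su = 320.32/458 + 489.18/1170 = 0.69938 + 0.41811 = 1.1175
n_f = 1/1.1175 = 0.8949

0.895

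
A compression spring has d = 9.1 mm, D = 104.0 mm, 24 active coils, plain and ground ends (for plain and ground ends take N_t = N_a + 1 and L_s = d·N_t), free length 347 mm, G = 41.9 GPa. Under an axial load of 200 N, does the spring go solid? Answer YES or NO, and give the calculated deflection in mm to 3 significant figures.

YES, δ = 150 mm

k = Gd⁴/(8D³N_a) = (41.9×10³)(9.1⁴)/(8·104.0³·24) = 1.3304 N/mm
N_t = 25; L_s = 9.1·25 = 227.5 mm; δ_solid = L₀ − L_s = 347 − 227.5 = 119.5 mm
δ = F/k = 200/1.3304 = 150.33 mm
δ ≥ δ_solid → spring goes solid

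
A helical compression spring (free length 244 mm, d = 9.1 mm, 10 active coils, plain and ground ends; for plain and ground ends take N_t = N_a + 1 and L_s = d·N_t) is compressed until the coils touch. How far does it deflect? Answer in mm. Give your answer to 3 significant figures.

N_t = 11; L_s = 9.1·11 = 100.1 mm
δ_solid = L₀ − L_s = 244 − 100.1 = 143.9 mm

144 mm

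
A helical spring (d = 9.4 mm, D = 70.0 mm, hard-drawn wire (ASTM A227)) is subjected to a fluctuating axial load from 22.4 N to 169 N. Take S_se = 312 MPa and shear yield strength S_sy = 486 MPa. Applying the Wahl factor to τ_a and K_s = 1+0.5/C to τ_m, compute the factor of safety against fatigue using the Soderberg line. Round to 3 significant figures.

9.47

C = D/d = 70.0/9.4 = 7.4468; K_W = (4C−1)/(4C−4)+0.615/C = 1.1989; K_s = 1+0.5/C = 1.0671
F_a = (F_max−F_min)/2 = 73.3 N; F_m = (F_max+F_min)/2 = 95.7 N
τ_a = K_W·8F_aD/(πd³) = 1.1989 × 15.731 = 18.86 MPa
τ_m = K_s·8F_mD/(πd³) = 1.0671 × 20.538 = 21.917 MPa
Soderberg: 1/n_f = τ_a/S_se + τ_m/S_sy = 18.86/312 + 21.917/486 = 0.06045 + 0.04510 = 0.10555
n_f = 1/0.10555 = 9.474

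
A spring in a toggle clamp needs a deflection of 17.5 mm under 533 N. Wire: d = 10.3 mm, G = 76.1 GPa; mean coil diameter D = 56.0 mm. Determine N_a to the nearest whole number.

Required rate k = F/δ = 533/17.5 = 30.457 N/mm
N_a = Gd⁴/(8D³k) = (76.1×10³ × 10.3⁴)/(8 × 56.0³ × 30.457)
    = 8.56512e+08 / 4.27901e+07 = 20.02 → 20 coils

20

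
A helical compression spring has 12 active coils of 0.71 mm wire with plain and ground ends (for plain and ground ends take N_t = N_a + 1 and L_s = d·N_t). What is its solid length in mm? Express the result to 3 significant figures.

9.23 mm

plain and ground ends: N_t = N_a + 1 = 12 + 1 = 13
L_s = d·N_t = 0.71 × 13 = 9.23 mm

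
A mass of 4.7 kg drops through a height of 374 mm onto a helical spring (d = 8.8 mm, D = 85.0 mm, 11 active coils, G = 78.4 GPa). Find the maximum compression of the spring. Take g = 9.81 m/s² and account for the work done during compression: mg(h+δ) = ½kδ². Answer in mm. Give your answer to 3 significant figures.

68.5 mm

k = Gd⁴/(8D³N_a) = (78.4×10³)(8.8⁴)/(8·85.0³·11) = 8.6998 N/mm
W = mg = 4.7 × 9.81 = 46.107 N
½kδ² − Wδ − Wh = 0 → δ = (W + √(W² + 2kWh))/k
δ = (46.107 + √(2125.9 + 300038))/8.6998 = (46.107 + 549.69)/8.6998 = 68.485 mm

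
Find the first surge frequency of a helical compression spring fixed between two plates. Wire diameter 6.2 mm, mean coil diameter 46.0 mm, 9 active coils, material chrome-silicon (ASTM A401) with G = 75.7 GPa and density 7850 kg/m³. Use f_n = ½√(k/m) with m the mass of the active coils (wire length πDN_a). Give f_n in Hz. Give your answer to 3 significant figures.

k = Gd⁴/(8D³N_a) = (75.7×10³)(6.2⁴)/(8·46.0³·9) = 15.961 N/mm = 15961 N/m
Wire length L = πDN_a = π·46.0·9 = 1300.6 mm
m = ρ·(πd²/4)·L = 7850 × 30.191×10⁻⁶ m² × 1.3006 m = 0.30824 kg
f_n = ½√(k/m) = 0.5·√(15961/0.30824) = 0.5·√(51780) = 113.78 Hz

114 Hz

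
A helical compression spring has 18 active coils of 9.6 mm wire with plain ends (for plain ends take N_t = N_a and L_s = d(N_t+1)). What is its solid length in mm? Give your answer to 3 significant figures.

182 mm

plain ends: N_t = N_a = 18
L_s = d·(N_t+1) = 9.6 × 19 = 182.4 mm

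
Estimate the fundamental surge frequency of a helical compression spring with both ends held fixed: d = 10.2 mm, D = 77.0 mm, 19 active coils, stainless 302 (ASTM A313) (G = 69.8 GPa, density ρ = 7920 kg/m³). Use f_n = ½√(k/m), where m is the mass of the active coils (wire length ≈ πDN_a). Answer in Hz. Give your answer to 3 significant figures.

k = Gd⁴/(8D³N_a) = (69.8×10³)(10.2⁴)/(8·77.0³·19) = 10.888 N/mm = 10888 N/m
Wire length L = πDN_a = π·77.0·19 = 4596.2 mm
m = ρ·(πd²/4)·L = 7920 × 81.713×10⁻⁶ m² × 4.5962 m = 2.9745 kg
f_n = ½√(k/m) = 0.5·√(10888/2.9745) = 0.5·√(3660.4) = 30.251 Hz

30.3 Hz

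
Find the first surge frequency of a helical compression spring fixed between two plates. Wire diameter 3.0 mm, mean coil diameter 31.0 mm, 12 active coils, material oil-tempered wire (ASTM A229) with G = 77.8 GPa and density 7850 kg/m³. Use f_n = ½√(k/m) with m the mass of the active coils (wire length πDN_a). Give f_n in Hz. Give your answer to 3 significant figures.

92.2 Hz

k = Gd⁴/(8D³N_a) = (77.8×10³)(3.0⁴)/(8·31.0³·12) = 2.2035 N/mm = 2203.5 N/m
Wire length L = πDN_a = π·31.0·12 = 1168.7 mm
m = ρ·(πd²/4)·L = 7850 × 7.0686×10⁻⁶ m² × 1.1687 m = 0.064848 kg
f_n = ½√(k/m) = 0.5·√(2203.5/0.064848) = 0.5·√(33979) = 92.167 Hz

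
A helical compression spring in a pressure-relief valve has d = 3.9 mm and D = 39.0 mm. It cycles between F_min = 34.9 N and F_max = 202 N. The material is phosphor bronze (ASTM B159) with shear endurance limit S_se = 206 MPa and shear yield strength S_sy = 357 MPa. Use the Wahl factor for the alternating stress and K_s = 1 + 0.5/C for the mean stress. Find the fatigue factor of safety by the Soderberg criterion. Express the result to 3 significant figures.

0.735

C = D/d = 39.0/3.9 = 10.0000; K_W = (4C−1)/(4C−4)+0.615/C = 1.1448; K_s = 1+0.5/C = 1.0500
F_a = (F_max−F_min)/2 = 83.55 N; F_m = (F_max+F_min)/2 = 118.45 N
τ_a = K_W·8F_aD/(πd³) = 1.1448 × 139.88 = 160.14 MPa
τ_m = K_s·8F_mD/(πd³) = 1.0500 × 198.31 = 208.23 MPa
Soderberg: 1/n_f = τ_a/S_se + τ_m/S_sy = 160.14/206 + 208.23/357 = 0.77738 + 0.58327 = 1.3606
n_f = 1/1.3606 = 0.7349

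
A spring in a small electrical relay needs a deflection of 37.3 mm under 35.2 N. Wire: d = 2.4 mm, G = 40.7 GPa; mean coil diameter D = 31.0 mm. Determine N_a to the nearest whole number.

6

Required rate k = F/δ = 35.2/37.3 = 0.9437 N/mm
N_a = Gd⁴/(8D³k) = (40.7×10³ × 2.4⁴)/(8 × 31.0³ × 0.9437)
    = 1.35033e+06 / 224910 = 6.004 → 6 coils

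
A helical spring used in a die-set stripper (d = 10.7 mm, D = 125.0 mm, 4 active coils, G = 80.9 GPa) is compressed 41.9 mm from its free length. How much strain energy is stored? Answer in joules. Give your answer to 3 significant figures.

14.9 J

k = Gd⁴/(8D³N_a) = (80.9×10³)(10.7⁴)/(8·125.0³·4) = 16.967 N/mm
U = ½kδ² = 0.5 × 16.967 × 41.9² = 14894 N·mm = 14.894 J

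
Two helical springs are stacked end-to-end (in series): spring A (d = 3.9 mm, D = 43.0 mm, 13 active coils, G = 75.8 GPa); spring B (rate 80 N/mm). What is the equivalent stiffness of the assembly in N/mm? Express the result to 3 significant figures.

2.07 N/mm

k_A = Gd⁴/(8D³N_a) = (75.8×10³)(3.9⁴)/(8·43.0³·13) = 2.1207 N/mm
Series: 1/k_eq = 1/2.1207 + 1/80 = 0.48403; k_eq = 2.066 N/mm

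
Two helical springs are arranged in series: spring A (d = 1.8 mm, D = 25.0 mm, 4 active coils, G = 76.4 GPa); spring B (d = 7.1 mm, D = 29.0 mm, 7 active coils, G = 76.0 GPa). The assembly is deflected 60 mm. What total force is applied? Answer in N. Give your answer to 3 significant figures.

95.2 N

k_A = Gd⁴/(8D³N_a) = (76.4×10³)(1.8⁴)/(8·25.0³·4) = 1.604 N/mm
k_B = Gd⁴/(8D³N_a) = (76.0×10³)(7.1⁴)/(8·29.0³·7) = 141.41 N/mm
Series: 1/k_eq = 1/1.604 + 1/141.41 = 0.6305; k_eq = 1.586 N/mm
F = k_eq·δ = 1.586·60 = 95.163 N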